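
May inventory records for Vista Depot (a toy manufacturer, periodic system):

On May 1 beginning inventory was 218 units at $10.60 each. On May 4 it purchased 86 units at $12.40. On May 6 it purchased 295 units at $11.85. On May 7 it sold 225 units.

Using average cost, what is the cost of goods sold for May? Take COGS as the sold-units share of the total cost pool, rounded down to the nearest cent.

May 7, sell 225: 225/599 × $6,872.95 → $2,581.65
Ending inventory (cost pool remaining) = $4,291.30

COGS = $2,581.65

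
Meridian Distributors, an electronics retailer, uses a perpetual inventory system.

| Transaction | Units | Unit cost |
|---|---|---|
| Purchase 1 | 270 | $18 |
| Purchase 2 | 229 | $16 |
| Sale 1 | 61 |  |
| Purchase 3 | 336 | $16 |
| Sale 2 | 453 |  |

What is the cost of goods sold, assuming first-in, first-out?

Sale 1 (61) [FIFO — oldest first]: 61 @ $18 = $1,098
Sale 2 (453) [FIFO — oldest first]: 209 @ $18 + 229 @ $16 + 15 @ $16 = $7,666
Total COGS = $1,098 + $7,666 = $8,764
Ending inventory: 321 @ $16 = $5,136

COGS = $8,764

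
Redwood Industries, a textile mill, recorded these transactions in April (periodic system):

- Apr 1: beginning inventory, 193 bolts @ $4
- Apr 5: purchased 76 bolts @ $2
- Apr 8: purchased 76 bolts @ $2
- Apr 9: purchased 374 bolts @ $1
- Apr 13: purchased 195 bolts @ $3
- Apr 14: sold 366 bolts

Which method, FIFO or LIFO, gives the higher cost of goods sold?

FIFO

FIFO COGS: 193 @ $4 + 76 @ $2 + 76 @ $2 + 21 @ $1 = $1,097
LIFO COGS: 195 @ $3 + 171 @ $1 = $756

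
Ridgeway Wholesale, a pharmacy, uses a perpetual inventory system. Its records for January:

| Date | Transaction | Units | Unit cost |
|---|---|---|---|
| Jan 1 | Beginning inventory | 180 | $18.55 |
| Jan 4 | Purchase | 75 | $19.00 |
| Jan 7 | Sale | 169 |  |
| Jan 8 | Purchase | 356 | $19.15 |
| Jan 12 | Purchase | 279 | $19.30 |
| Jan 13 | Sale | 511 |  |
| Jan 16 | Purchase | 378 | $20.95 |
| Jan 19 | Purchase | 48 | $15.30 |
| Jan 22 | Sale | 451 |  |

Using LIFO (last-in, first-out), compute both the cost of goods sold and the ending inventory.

Jan 7, 169 sold [LIFO — newest first]: 75 @ $19.00 + 94 @ $18.55 = $3,168.70
Jan 13, 511 sold [LIFO — newest first]: 279 @ $19.30 + 232 @ $19.15 = $9,827.50
Jan 22, 451 sold [LIFO — newest first]: 48 @ $15.30 + 378 @ $20.95 + 25 @ $19.15 = $9,132.25
Total COGS = $3,168.70 + $9,827.50 + $9,132.25 = $22,128.45
Ending inventory: 86 @ $18.55 + 99 @ $19.15 = $3,491.15
Check: goods available $25,619.60 = COGS $22,128.45 + ending $3,491.15

COGS = $22,128.45; ending inventory = $3,491.15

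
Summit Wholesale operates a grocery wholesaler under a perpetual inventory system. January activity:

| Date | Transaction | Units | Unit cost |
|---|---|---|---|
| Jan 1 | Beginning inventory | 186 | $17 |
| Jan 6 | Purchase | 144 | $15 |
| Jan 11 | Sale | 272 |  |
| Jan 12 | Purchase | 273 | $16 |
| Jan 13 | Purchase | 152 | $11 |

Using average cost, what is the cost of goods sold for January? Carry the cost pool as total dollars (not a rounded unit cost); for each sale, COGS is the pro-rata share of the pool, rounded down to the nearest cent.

After Jan 1: 186 on hand, pool $3,162.00 (≈ $17.0000 each)
After Jan 6: 330 on hand, pool $5,322.00 (≈ $16.1273 each)
Jan 11, sell 272: 272/330 × $5,322.00 → $4,386.61
After Jan 12: 331 on hand, pool $5,303.39 (≈ $16.0223 each)
After Jan 13: 483 on hand, pool $6,975.39 (≈ $14.4418 each)
Ending inventory (cost pool remaining) = $6,975.39

COGS = $4,386.61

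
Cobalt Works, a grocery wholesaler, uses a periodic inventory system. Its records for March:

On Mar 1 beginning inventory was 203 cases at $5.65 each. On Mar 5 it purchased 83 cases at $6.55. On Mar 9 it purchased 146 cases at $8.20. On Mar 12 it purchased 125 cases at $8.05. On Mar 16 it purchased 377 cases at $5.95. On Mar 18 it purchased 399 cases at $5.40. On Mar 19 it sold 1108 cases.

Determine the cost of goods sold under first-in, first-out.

COGS = $7,076.80

Mar 19, 1108 sold [FIFO — oldest first]: 203 @ $5.65 + 83 @ $6.55 + 146 @ $8.20 + 125 @ $8.05 + 377 @ $5.95 + 174 @ $5.40 = $7,076.80
Ending inventory: 225 @ $5.40 = $1,215.00
Check: goods available $8,291.80 = COGS $7,076.80 + ending $1,215.00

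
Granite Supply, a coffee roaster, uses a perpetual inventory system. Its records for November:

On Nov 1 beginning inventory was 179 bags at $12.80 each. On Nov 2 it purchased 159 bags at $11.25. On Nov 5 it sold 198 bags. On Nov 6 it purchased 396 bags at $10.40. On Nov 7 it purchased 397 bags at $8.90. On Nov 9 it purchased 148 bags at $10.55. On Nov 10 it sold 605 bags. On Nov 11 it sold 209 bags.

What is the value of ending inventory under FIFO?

Ending inventory = $2,620.50

Nov 5, 198 sold [FIFO — oldest first]: 179 @ $12.80 + 19 @ $11.25 = $2,504.95
Nov 10, 605 sold [FIFO — oldest first]: 140 @ $11.25 + 396 @ $10.40 + 69 @ $8.90 = $6,307.50
Nov 11, 209 sold [FIFO — oldest first]: 209 @ $8.90 = $1,860.10
Total COGS = $2,504.95 + $6,307.50 + $1,860.10 = $10,672.55
Ending inventory: 119 @ $8.90 + 148 @ $10.55 = $2,620.50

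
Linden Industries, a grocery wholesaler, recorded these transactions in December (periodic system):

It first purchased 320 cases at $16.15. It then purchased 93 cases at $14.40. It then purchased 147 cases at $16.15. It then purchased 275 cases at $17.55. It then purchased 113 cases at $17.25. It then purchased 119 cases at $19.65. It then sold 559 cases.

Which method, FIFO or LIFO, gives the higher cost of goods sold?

FIFO COGS: 320 @ $16.15 + 93 @ $14.40 + 146 @ $16.15 = $8,865.10
LIFO COGS: 119 @ $19.65 + 113 @ $17.25 + 275 @ $17.55 + 52 @ $16.15 = $9,953.65

LIFO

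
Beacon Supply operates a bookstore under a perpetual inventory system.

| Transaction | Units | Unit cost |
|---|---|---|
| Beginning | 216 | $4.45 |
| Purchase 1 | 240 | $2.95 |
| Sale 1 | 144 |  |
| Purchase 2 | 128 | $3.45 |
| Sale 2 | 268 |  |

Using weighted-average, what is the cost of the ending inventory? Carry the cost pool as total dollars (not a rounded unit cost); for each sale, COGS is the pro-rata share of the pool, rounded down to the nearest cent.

Ending inventory = $619.08

After Beginning: 216 on hand, pool $961.20 (≈ $4.4500 each)
After Purchase 1: 456 on hand, pool $1,669.20 (≈ $3.6605 each)
Sale 1, sell 144: 144/456 × $1,669.20 → $527.11
After Purchase 2: 440 on hand, pool $1,583.69 (≈ $3.5993 each)
Sale 2, sell 268: 268/440 × $1,583.69 → $964.61
Total COGS = $527.11 + $964.61 = $1,491.72
Ending inventory (cost pool remaining) = $619.08
Check: goods available $2,110.80 = COGS $1,491.72 + ending $619.08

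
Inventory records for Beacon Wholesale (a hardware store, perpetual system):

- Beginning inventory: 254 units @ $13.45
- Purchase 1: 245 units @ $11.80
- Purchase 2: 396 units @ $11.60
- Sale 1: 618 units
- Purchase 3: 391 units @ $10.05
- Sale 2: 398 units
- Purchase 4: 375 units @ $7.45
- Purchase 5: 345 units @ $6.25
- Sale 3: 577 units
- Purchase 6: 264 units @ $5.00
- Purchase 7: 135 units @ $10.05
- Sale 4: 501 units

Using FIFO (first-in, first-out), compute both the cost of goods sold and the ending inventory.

Sale 1 (618) [FIFO — oldest first]: 254 @ $13.45 + 245 @ $11.80 + 119 @ $11.60 = $7,687.70
Sale 2 (398) [FIFO — oldest first]: 277 @ $11.60 + 121 @ $10.05 = $4,429.25
Sale 3 (577) [FIFO — oldest first]: 270 @ $10.05 + 307 @ $7.45 = $5,000.65
Sale 4 (501) [FIFO — oldest first]: 68 @ $7.45 + 345 @ $6.25 + 88 @ $5.00 = $3,102.85
Total COGS = $7,687.70 + $4,429.25 + $5,000.65 + $3,102.85 = $20,220.45
Ending inventory: 176 @ $5.00 + 135 @ $10.05 = $2,236.75
Check: goods available $22,457.20 = COGS $20,220.45 + ending $2,236.75

COGS = $20,220.45; ending inventory = $2,236.75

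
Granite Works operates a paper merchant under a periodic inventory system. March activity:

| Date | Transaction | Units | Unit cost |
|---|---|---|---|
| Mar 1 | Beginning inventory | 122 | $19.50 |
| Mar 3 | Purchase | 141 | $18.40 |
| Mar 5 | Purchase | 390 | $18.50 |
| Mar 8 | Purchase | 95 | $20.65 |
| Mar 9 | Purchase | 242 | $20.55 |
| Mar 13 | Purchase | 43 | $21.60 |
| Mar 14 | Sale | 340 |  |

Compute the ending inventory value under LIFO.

Mar 14, 340 sold [LIFO — newest first]: 43 @ $21.60 + 242 @ $20.55 + 55 @ $20.65 = $7,037.65
Ending inventory: 122 @ $19.50 + 141 @ $18.40 + 390 @ $18.50 + 40 @ $20.65 = $13,014.40

Ending inventory = $13,014.40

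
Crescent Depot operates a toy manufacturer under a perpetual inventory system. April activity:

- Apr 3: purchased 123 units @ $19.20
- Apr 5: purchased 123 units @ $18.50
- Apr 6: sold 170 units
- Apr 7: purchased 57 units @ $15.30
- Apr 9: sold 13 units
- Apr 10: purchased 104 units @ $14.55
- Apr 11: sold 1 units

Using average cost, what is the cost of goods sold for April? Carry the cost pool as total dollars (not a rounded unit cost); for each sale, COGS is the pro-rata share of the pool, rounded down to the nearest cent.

COGS = $3,445.80

After Apr 3: 123 on hand, pool $2,361.60 (≈ $19.2000 each)
After Apr 5: 246 on hand, pool $4,637.10 (≈ $18.8500 each)
Apr 6, sell 170: 170/246 × $4,637.10 → $3,204.50
After Apr 7: 133 on hand, pool $2,304.70 (≈ $17.3286 each)
Apr 9, sell 13: 13/133 × $2,304.70 → $225.27
After Apr 10: 224 on hand, pool $3,592.63 (≈ $16.0385 each)
Apr 11, sell 1: 1/224 × $3,592.63 → $16.03
Total COGS = $3,204.50 + $225.27 + $16.03 = $3,445.80
Ending inventory (cost pool remaining) = $3,576.60
Check: goods available $7,022.40 = COGS $3,445.80 + ending $3,576.60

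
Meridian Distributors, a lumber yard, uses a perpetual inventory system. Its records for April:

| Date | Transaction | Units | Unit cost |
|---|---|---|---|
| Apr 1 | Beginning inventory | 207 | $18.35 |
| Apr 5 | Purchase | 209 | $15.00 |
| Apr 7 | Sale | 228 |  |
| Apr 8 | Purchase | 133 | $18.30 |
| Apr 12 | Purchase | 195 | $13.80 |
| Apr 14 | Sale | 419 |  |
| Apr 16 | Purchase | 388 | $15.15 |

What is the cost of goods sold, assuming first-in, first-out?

Apr 7, 228 sold [FIFO — oldest first]: 207 @ $18.35 + 21 @ $15.00 = $4,113.45
Apr 14, 419 sold [FIFO — oldest first]: 188 @ $15.00 + 133 @ $18.30 + 98 @ $13.80 = $6,606.30
Total COGS = $4,113.45 + $6,606.30 = $10,719.75
Ending inventory: 97 @ $13.80 + 388 @ $15.15 = $7,216.80

COGS = $10,719.75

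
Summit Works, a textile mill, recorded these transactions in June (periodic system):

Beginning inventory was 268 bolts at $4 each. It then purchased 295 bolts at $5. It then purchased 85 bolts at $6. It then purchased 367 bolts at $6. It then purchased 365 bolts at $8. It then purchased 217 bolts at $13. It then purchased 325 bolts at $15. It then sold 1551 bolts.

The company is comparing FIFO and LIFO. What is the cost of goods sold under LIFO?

FIFO COGS: 268 @ $4 + 295 @ $5 + 85 @ $6 + 367 @ $6 + 365 @ $8 + 171 @ $13 = $10,402
LIFO COGS: 325 @ $15 + 217 @ $13 + 365 @ $8 + 367 @ $6 + 85 @ $6 + 192 @ $5 = $14,288

COGS = $14,288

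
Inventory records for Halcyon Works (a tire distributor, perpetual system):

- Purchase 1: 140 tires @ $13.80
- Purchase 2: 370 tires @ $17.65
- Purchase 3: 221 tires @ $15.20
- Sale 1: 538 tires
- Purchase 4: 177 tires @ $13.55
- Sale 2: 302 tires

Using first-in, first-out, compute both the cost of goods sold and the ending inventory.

COGS = $13,298.65; ending inventory = $921.40

Sale 1 (538) [FIFO — oldest first]: 140 @ $13.80 + 370 @ $17.65 + 28 @ $15.20 = $8,888.10
Sale 2 (302) [FIFO — oldest first]: 193 @ $15.20 + 109 @ $13.55 = $4,410.55
Total COGS = $8,888.10 + $4,410.55 = $13,298.65
Ending inventory: 68 @ $13.55 = $921.40
Check: goods available $14,220.05 = COGS $13,298.65 + ending $921.40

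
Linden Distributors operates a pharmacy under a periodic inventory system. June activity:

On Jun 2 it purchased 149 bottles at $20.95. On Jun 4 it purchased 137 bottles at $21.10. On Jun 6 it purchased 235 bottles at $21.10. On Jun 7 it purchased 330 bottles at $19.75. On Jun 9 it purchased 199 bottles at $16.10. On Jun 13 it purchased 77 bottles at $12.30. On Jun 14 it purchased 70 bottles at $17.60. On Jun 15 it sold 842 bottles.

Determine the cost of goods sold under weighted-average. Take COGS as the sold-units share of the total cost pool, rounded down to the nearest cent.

COGS = $16,088.21

Jun 15, sell 842: 842/1197 × $22,871.25 → $16,088.21
Ending inventory (cost pool remaining) = $6,783.04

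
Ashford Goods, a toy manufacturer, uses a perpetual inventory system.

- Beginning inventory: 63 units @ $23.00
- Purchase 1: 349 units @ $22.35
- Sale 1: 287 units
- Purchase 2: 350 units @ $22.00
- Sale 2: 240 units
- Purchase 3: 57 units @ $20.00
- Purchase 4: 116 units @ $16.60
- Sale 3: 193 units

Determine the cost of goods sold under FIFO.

Sale 1 (287) [FIFO — oldest first]: 63 @ $23.00 + 224 @ $22.35 = $6,455.40
Sale 2 (240) [FIFO — oldest first]: 125 @ $22.35 + 115 @ $22.00 = $5,323.75
Sale 3 (193) [FIFO — oldest first]: 193 @ $22.00 = $4,246.00
Total COGS = $6,455.40 + $5,323.75 + $4,246.00 = $16,025.15
Ending inventory: 42 @ $22.00 + 57 @ $20.00 + 116 @ $16.60 = $3,989.60
Check: goods available $20,014.75 = COGS $16,025.15 + ending $3,989.60

COGS = $16,025.15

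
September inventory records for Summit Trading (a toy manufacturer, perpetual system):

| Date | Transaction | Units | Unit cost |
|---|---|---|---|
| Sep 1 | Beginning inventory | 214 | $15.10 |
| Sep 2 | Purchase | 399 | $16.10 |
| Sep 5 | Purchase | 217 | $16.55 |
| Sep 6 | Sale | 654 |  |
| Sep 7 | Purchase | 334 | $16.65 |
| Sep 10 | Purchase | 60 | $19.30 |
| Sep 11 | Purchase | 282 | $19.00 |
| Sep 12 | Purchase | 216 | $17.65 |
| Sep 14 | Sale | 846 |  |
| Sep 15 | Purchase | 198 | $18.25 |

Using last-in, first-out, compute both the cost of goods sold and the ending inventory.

Sep 6, 654 sold [LIFO — newest first]: 217 @ $16.55 + 399 @ $16.10 + 38 @ $15.10 = $10,589.05
Sep 14, 846 sold [LIFO — newest first]: 216 @ $17.65 + 282 @ $19.00 + 60 @ $19.30 + 288 @ $16.65 = $15,123.60
Total COGS = $10,589.05 + $15,123.60 = $25,712.65
Ending inventory: 176 @ $15.10 + 46 @ $16.65 + 198 @ $18.25 = $7,037.00
Check: goods available $32,749.65 = COGS $25,712.65 + ending $7,037.00

COGS = $25,712.65; ending inventory = $7,037.00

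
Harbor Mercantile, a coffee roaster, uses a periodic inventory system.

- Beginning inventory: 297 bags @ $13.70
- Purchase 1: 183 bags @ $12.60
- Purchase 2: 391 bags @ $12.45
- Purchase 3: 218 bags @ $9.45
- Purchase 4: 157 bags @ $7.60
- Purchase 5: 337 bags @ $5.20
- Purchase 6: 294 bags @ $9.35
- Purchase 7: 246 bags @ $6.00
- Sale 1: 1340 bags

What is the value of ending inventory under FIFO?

Ending inventory = $5,488.50

Sale 1 (1340) [FIFO — oldest first]: 297 @ $13.70 + 183 @ $12.60 + 391 @ $12.45 + 218 @ $9.45 + 157 @ $7.60 + 94 @ $5.20 = $14,984.75
Ending inventory: 243 @ $5.20 + 294 @ $9.35 + 246 @ $6.00 = $5,488.50
Check: goods available $20,473.25 = COGS $14,984.75 + ending $5,488.50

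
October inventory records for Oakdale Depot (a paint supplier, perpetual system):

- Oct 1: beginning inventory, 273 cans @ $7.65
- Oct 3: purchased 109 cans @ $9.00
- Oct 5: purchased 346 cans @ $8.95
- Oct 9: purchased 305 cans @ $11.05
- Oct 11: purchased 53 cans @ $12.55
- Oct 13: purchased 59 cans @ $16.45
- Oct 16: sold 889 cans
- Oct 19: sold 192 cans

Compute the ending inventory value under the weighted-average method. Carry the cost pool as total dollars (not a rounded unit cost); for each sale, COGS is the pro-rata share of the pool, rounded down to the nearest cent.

After Oct 1: 273 on hand, pool $2,088.45 (≈ $7.6500 each)
After Oct 3: 382 on hand, pool $3,069.45 (≈ $8.0352 each)
After Oct 5: 728 on hand, pool $6,166.15 (≈ $8.4700 each)
After Oct 9: 1033 on hand, pool $9,536.40 (≈ $9.2318 each)
After Oct 11: 1086 on hand, pool $10,201.55 (≈ $9.3937 each)
After Oct 13: 1145 on hand, pool $11,172.10 (≈ $9.7573 each)
Oct 16, sell 889: 889/1145 × $11,172.10 → $8,674.23
Oct 19, sell 192: 192/256 × $2,497.87 → $1,873.40
Total COGS = $8,674.23 + $1,873.40 = $10,547.63
Ending inventory (cost pool remaining) = $624.47

Ending inventory = $624.47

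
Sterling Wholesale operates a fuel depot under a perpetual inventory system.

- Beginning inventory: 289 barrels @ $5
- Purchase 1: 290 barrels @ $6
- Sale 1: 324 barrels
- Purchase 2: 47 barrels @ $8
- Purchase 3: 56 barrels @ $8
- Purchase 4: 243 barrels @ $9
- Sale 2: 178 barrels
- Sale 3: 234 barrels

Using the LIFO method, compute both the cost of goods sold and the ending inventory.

Sale 1 (324) [LIFO — newest first]: 290 @ $6 + 34 @ $5 = $1,910
Sale 2 (178) [LIFO — newest first]: 178 @ $9 = $1,602
Sale 3 (234) [LIFO — newest first]: 65 @ $9 + 56 @ $8 + 47 @ $8 + 66 @ $5 = $1,739
Total COGS = $1,910 + $1,602 + $1,739 = $5,251
Ending inventory: 189 @ $5 = $945
Check: goods available $6,196 = COGS $5,251 + ending $945

COGS = $5,251; ending inventory = $945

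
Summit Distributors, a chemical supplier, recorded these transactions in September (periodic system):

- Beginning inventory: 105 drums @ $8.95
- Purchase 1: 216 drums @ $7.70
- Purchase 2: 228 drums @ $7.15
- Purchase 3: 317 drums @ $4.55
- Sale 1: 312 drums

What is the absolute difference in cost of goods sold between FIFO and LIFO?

$1,114.05

FIFO COGS: 105 @ $8.95 + 207 @ $7.70 = $2,533.65
LIFO COGS: 312 @ $4.55 = $1,419.60
Difference = |$2,533.65 − $1,419.60| = $1,114.05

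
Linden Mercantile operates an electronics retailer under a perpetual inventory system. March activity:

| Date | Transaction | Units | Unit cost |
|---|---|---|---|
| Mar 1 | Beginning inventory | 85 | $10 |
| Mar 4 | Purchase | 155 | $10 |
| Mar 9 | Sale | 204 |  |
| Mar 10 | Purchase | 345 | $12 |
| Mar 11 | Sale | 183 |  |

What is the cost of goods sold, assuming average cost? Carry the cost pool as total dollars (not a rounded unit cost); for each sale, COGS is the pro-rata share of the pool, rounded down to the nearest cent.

COGS = $4,201.41

After Mar 1: 85 on hand, pool $850.00 (≈ $10.0000 each)
After Mar 4: 240 on hand, pool $2,400.00 (≈ $10.0000 each)
Mar 9, sell 204: 204/240 × $2,400.00 → $2,040.00
After Mar 10: 381 on hand, pool $4,500.00 (≈ $11.8110 each)
Mar 11, sell 183: 183/381 × $4,500.00 → $2,161.41
Total COGS = $2,040.00 + $2,161.41 = $4,201.41
Ending inventory (cost pool remaining) = $2,338.59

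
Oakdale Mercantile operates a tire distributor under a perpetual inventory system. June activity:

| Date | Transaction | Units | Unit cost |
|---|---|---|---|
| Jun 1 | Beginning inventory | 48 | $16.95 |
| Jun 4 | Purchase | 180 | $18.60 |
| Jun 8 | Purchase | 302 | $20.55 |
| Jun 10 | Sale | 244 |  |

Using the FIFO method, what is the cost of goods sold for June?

COGS = $4,490.40

Jun 10, 244 sold [FIFO — oldest first]: 48 @ $16.95 + 180 @ $18.60 + 16 @ $20.55 = $4,490.40
Ending inventory: 286 @ $20.55 = $5,877.30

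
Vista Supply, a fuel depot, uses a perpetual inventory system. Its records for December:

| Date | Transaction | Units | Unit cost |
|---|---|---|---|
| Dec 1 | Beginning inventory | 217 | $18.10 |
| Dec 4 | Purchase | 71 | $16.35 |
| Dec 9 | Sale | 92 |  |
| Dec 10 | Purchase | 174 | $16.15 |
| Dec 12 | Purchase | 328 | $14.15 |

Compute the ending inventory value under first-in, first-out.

Ending inventory = $10,874.65

Dec 9, 92 sold [FIFO — oldest first]: 92 @ $18.10 = $1,665.20
Ending inventory: 125 @ $18.10 + 71 @ $16.35 + 174 @ $16.15 + 328 @ $14.15 = $10,874.65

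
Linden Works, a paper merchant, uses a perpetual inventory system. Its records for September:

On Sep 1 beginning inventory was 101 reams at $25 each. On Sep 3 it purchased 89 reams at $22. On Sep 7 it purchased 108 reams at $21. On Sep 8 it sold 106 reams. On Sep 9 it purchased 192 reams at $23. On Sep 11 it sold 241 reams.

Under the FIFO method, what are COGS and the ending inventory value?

Sep 8, 106 sold [FIFO — oldest first]: 101 @ $25 + 5 @ $22 = $2,635
Sep 11, 241 sold [FIFO — oldest first]: 84 @ $22 + 108 @ $21 + 49 @ $23 = $5,243
Total COGS = $2,635 + $5,243 = $7,878
Ending inventory: 143 @ $23 = $3,289

COGS = $7,878; ending inventory = $3,289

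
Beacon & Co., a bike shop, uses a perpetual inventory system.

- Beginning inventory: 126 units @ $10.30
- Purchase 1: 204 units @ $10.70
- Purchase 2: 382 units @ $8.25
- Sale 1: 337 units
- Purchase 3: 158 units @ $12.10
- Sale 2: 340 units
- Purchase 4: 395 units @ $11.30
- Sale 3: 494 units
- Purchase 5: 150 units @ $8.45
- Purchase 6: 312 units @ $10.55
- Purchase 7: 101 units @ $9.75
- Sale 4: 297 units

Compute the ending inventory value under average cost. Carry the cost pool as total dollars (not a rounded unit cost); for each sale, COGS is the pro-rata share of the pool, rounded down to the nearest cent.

After Beginning: 126 on hand, pool $1,297.80 (≈ $10.3000 each)
After Purchase 1: 330 on hand, pool $3,480.60 (≈ $10.5473 each)
After Purchase 2: 712 on hand, pool $6,632.10 (≈ $9.3147 each)
Sale 1, sell 337: 337/712 × $6,632.10 → $3,139.06
After Purchase 3: 533 on hand, pool $5,404.84 (≈ $10.1404 each)
Sale 2, sell 340: 340/533 × $5,404.84 → $3,447.74
After Purchase 4: 588 on hand, pool $6,420.60 (≈ $10.9194 each)
Sale 3, sell 494: 494/588 × $6,420.60 → $5,394.17
After Purchase 5: 244 on hand, pool $2,293.93 (≈ $9.4014 each)
After Purchase 6: 556 on hand, pool $5,585.53 (≈ $10.0459 each)
After Purchase 7: 657 on hand, pool $6,570.28 (≈ $10.0004 each)
Sale 4, sell 297: 297/657 × $6,570.28 → $2,970.12
Total COGS = $3,139.06 + $3,447.74 + $5,394.17 + $2,970.12 = $14,951.09
Ending inventory (cost pool remaining) = $3,600.16
Check: goods available $18,551.25 = COGS $14,951.09 + ending $3,600.16

Ending inventory = $3,600.16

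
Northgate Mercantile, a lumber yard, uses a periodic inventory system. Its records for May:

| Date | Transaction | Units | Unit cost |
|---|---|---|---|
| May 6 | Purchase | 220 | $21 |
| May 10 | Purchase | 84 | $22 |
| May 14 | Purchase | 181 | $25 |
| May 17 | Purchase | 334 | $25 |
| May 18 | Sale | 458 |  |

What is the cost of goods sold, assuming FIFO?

May 18, 458 sold [FIFO — oldest first]: 220 @ $21 + 84 @ $22 + 154 @ $25 = $10,318
Ending inventory: 27 @ $25 + 334 @ $25 = $9,025
Check: goods available $19,343 = COGS $10,318 + ending $9,025

COGS = $10,318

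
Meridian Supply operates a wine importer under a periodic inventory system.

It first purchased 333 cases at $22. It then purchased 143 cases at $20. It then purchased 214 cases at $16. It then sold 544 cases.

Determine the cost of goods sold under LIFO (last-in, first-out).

COGS = $10,398

Sale 1 (544) [LIFO — newest first]: 214 @ $16 + 143 @ $20 + 187 @ $22 = $10,398
Ending inventory: 146 @ $22 = $3,212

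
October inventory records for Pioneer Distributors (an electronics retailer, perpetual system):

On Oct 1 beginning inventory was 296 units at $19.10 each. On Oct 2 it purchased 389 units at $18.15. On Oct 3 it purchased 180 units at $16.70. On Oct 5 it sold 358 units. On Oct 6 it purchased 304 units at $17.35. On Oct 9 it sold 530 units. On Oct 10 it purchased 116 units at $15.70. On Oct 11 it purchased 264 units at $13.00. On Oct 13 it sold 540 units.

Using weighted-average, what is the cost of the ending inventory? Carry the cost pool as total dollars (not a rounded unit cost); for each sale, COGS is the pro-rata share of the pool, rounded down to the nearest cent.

Ending inventory = $1,880.57

After Oct 1: 296 on hand, pool $5,653.60 (≈ $19.1000 each)
After Oct 2: 685 on hand, pool $12,713.95 (≈ $18.5605 each)
After Oct 3: 865 on hand, pool $15,719.95 (≈ $18.1734 each)
Oct 5, sell 358: 358/865 × $15,719.95 → $6,506.06
After Oct 6: 811 on hand, pool $14,488.29 (≈ $17.8647 each)
Oct 9, sell 530: 530/811 × $14,488.29 → $9,468.30
After Oct 10: 397 on hand, pool $6,841.19 (≈ $17.2322 each)
After Oct 11: 661 on hand, pool $10,273.19 (≈ $15.5419 each)
Oct 13, sell 540: 540/661 × $10,273.19 → $8,392.62
Total COGS = $6,506.06 + $9,468.30 + $8,392.62 = $24,366.98
Ending inventory (cost pool remaining) = $1,880.57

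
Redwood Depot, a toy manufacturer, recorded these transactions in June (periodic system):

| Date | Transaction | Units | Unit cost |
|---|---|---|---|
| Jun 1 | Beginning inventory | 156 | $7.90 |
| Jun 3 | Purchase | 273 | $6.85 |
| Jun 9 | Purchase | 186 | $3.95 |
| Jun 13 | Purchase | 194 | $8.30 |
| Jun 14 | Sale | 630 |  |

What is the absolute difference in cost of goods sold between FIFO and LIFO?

$95.75

FIFO COGS: 156 @ $7.90 + 273 @ $6.85 + 186 @ $3.95 + 15 @ $8.30 = $3,961.65
LIFO COGS: 194 @ $8.30 + 186 @ $3.95 + 250 @ $6.85 = $4,057.40
Difference = |$3,961.65 − $4,057.40| = $95.75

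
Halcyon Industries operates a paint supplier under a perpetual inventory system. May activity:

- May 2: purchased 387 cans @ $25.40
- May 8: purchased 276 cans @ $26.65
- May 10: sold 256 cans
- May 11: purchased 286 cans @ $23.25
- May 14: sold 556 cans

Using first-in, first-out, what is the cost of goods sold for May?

COGS = $20,649.45

May 10, 256 sold [FIFO — oldest first]: 256 @ $25.40 = $6,502.40
May 14, 556 sold [FIFO — oldest first]: 131 @ $25.40 + 276 @ $26.65 + 149 @ $23.25 = $14,147.05
Total COGS = $6,502.40 + $14,147.05 = $20,649.45
Ending inventory: 137 @ $23.25 = $3,185.25
Check: goods available $23,834.70 = COGS $20,649.45 + ending $3,185.25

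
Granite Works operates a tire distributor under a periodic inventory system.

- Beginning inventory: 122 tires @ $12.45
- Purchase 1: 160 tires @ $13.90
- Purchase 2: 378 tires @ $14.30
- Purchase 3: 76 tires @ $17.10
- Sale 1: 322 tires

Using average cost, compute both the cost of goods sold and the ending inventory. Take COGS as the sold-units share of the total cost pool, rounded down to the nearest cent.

COGS = $4,570.95; ending inventory = $5,876.95

Sale 1, sell 322: 322/736 × $10,447.90 → $4,570.95
Ending inventory (cost pool remaining) = $5,876.95
Check: goods available $10,447.90 = COGS $4,570.95 + ending $5,876.95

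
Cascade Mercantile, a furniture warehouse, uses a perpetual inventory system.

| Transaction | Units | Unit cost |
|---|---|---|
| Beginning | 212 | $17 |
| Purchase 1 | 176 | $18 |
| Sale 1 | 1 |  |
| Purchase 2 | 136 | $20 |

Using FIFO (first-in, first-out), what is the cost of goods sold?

Sale 1 (1) [FIFO — oldest first]: 1 @ $17 = $17
Ending inventory: 211 @ $17 + 176 @ $18 + 136 @ $20 = $9,475
Check: goods available $9,492 = COGS $17 + ending $9,475

COGS = $17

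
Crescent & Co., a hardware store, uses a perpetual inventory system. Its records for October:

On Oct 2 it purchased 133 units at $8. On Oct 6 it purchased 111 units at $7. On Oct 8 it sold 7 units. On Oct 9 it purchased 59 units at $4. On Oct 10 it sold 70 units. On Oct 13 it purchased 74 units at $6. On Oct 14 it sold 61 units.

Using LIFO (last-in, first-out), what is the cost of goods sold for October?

Oct 8, 7 sold [LIFO — newest first]: 7 @ $7 = $49
Oct 10, 70 sold [LIFO — newest first]: 59 @ $4 + 11 @ $7 = $313
Oct 14, 61 sold [LIFO — newest first]: 61 @ $6 = $366
Total COGS = $49 + $313 + $366 = $728
Ending inventory: 133 @ $8 + 93 @ $7 + 13 @ $6 = $1,793

COGS = $728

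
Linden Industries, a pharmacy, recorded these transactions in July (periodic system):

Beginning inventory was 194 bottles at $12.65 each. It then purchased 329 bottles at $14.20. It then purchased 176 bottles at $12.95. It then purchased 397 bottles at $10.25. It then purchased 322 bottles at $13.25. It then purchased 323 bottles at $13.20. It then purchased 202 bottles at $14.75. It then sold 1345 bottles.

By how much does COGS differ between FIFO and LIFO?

$113.20

FIFO COGS: 194 @ $12.65 + 329 @ $14.20 + 176 @ $12.95 + 397 @ $10.25 + 249 @ $13.25 = $16,773.60
LIFO COGS: 202 @ $14.75 + 323 @ $13.20 + 322 @ $13.25 + 397 @ $10.25 + 101 @ $12.95 = $16,886.80
Difference = |$16,773.60 − $16,886.80| = $113.20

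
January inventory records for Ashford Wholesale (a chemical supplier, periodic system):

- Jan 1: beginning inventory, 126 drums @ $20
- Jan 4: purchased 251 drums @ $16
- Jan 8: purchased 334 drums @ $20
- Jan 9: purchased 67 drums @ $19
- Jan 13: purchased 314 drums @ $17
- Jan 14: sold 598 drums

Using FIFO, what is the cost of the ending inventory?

Ending inventory = $8,871

Jan 14, 598 sold [FIFO — oldest first]: 126 @ $20 + 251 @ $16 + 221 @ $20 = $10,956
Ending inventory: 113 @ $20 + 67 @ $19 + 314 @ $17 = $8,871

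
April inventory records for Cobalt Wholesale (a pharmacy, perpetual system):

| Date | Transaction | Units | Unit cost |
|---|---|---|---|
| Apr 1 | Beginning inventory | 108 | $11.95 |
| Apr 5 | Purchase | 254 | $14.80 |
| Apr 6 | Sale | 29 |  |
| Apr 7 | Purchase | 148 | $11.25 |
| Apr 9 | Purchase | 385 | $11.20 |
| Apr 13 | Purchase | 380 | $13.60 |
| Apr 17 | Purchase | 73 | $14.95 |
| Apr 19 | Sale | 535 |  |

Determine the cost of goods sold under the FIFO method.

COGS = $7,319.60

Apr 6, 29 sold [FIFO — oldest first]: 29 @ $11.95 = $346.55
Apr 19, 535 sold [FIFO — oldest first]: 79 @ $11.95 + 254 @ $14.80 + 148 @ $11.25 + 54 @ $11.20 = $6,973.05
Total COGS = $346.55 + $6,973.05 = $7,319.60
Ending inventory: 331 @ $11.20 + 380 @ $13.60 + 73 @ $14.95 = $9,966.55
Check: goods available $17,286.15 = COGS $7,319.60 + ending $9,966.55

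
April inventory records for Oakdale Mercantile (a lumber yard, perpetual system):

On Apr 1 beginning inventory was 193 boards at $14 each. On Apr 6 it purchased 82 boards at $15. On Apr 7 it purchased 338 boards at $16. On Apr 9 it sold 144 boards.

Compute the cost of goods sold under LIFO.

Apr 9, 144 sold [LIFO — newest first]: 144 @ $16 = $2,304
Ending inventory: 193 @ $14 + 82 @ $15 + 194 @ $16 = $7,036

COGS = $2,304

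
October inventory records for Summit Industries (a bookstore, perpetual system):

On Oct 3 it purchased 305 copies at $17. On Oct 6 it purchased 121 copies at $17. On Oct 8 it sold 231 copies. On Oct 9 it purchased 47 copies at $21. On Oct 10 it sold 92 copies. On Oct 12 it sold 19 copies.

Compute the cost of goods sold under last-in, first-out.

Oct 8, 231 sold [LIFO — newest first]: 121 @ $17 + 110 @ $17 = $3,927
Oct 10, 92 sold [LIFO — newest first]: 47 @ $21 + 45 @ $17 = $1,752
Oct 12, 19 sold [LIFO — newest first]: 19 @ $17 = $323
Total COGS = $3,927 + $1,752 + $323 = $6,002
Ending inventory: 131 @ $17 = $2,227
Check: goods available $8,229 = COGS $6,002 + ending $2,227

COGS = $6,002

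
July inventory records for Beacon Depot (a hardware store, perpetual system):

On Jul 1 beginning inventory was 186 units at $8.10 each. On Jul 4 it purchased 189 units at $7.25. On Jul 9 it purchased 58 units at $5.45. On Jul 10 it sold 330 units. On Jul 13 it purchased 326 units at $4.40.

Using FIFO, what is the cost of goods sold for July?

COGS = $2,550.60

Jul 10, 330 sold [FIFO — oldest first]: 186 @ $8.10 + 144 @ $7.25 = $2,550.60
Ending inventory: 45 @ $7.25 + 58 @ $5.45 + 326 @ $4.40 = $2,076.75
Check: goods available $4,627.35 = COGS $2,550.60 + ending $2,076.75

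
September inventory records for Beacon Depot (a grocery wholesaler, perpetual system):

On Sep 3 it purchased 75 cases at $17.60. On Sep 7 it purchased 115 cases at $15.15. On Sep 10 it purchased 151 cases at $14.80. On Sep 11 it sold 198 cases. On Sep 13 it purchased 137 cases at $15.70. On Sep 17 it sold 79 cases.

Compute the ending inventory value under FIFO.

Sep 11, 198 sold [FIFO — oldest first]: 75 @ $17.60 + 115 @ $15.15 + 8 @ $14.80 = $3,180.65
Sep 17, 79 sold [FIFO — oldest first]: 79 @ $14.80 = $1,169.20
Total COGS = $3,180.65 + $1,169.20 = $4,349.85
Ending inventory: 64 @ $14.80 + 137 @ $15.70 = $3,098.10
Check: goods available $7,447.95 = COGS $4,349.85 + ending $3,098.10

Ending inventory = $3,098.10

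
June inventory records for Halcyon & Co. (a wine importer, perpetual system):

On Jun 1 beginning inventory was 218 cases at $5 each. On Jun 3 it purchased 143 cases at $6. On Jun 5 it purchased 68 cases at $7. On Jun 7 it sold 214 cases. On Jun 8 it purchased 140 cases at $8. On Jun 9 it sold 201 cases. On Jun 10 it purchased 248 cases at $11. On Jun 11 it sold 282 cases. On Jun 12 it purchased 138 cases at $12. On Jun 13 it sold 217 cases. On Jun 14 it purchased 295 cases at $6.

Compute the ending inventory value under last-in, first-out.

Jun 7, 214 sold [LIFO — newest first]: 68 @ $7 + 143 @ $6 + 3 @ $5 = $1,349
Jun 9, 201 sold [LIFO — newest first]: 140 @ $8 + 61 @ $5 = $1,425
Jun 11, 282 sold [LIFO — newest first]: 248 @ $11 + 34 @ $5 = $2,898
Jun 13, 217 sold [LIFO — newest first]: 138 @ $12 + 79 @ $5 = $2,051
Total COGS = $1,349 + $1,425 + $2,898 + $2,051 = $7,723
Ending inventory: 41 @ $5 + 295 @ $6 = $1,975

Ending inventory = $1,975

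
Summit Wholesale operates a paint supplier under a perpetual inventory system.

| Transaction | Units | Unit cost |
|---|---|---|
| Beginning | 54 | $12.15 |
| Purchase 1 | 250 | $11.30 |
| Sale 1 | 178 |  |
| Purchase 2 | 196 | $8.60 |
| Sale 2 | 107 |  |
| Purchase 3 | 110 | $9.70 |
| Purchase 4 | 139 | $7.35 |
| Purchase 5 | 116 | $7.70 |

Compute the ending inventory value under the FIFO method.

Ending inventory = $4,882.15

Sale 1 (178) [FIFO — oldest first]: 54 @ $12.15 + 124 @ $11.30 = $2,057.30
Sale 2 (107) [FIFO — oldest first]: 107 @ $11.30 = $1,209.10
Total COGS = $2,057.30 + $1,209.10 = $3,266.40
Ending inventory: 19 @ $11.30 + 196 @ $8.60 + 110 @ $9.70 + 139 @ $7.35 + 116 @ $7.70 = $4,882.15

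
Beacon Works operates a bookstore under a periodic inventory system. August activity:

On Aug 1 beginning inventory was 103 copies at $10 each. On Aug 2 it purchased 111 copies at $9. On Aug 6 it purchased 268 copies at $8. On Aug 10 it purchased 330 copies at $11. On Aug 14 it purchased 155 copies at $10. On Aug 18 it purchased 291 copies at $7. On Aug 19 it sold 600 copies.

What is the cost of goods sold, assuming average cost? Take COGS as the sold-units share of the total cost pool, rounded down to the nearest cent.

COGS = $5,432.43

Aug 19, sell 600: 600/1258 × $11,390.00 → $5,432.43
Ending inventory (cost pool remaining) = $5,957.57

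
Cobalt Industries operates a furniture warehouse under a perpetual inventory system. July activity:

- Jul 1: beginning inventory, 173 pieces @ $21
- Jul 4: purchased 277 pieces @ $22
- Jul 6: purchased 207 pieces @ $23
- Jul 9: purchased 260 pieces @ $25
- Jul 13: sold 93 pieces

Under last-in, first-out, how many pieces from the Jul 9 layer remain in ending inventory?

Jul 13, 93 sold [LIFO — newest first]: 93 @ $25 = $2,325
Ending inventory: 173 @ $21 + 277 @ $22 + 207 @ $23 + 167 @ $25 = $18,663
Check: goods available $20,988 = COGS $2,325 + ending $18,663

167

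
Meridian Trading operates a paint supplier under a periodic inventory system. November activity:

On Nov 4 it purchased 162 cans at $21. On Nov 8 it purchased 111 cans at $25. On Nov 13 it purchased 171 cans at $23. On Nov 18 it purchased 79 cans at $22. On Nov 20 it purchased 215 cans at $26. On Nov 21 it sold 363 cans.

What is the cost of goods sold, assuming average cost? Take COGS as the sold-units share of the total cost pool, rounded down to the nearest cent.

Nov 21, sell 363: 363/738 × $17,438.00 → $8,577.22
Ending inventory (cost pool remaining) = $8,860.78

COGS = $8,577.22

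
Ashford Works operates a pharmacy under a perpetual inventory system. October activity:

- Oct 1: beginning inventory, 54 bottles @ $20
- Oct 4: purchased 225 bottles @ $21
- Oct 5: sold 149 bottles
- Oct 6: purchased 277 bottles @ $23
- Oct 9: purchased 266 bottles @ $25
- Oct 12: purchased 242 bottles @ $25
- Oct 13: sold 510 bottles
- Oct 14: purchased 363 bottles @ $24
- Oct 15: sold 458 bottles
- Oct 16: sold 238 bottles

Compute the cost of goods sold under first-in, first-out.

COGS = $31,860

Oct 5, 149 sold [FIFO — oldest first]: 54 @ $20 + 95 @ $21 = $3,075
Oct 13, 510 sold [FIFO — oldest first]: 130 @ $21 + 277 @ $23 + 103 @ $25 = $11,676
Oct 15, 458 sold [FIFO — oldest first]: 163 @ $25 + 242 @ $25 + 53 @ $24 = $11,397
Oct 16, 238 sold [FIFO — oldest first]: 238 @ $24 = $5,712
Total COGS = $3,075 + $11,676 + $11,397 + $5,712 = $31,860
Ending inventory: 72 @ $24 = $1,728
Check: goods available $33,588 = COGS $31,860 + ending $1,728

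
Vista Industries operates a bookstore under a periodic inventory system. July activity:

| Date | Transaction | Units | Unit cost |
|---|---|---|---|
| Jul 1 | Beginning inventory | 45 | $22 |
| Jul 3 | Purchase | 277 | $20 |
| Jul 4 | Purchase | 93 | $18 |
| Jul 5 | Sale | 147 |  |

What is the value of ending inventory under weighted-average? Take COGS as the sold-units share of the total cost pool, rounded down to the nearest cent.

Ending inventory = $5,298.01

Jul 5, sell 147: 147/415 × $8,204.00 → $2,905.99
Ending inventory (cost pool remaining) = $5,298.01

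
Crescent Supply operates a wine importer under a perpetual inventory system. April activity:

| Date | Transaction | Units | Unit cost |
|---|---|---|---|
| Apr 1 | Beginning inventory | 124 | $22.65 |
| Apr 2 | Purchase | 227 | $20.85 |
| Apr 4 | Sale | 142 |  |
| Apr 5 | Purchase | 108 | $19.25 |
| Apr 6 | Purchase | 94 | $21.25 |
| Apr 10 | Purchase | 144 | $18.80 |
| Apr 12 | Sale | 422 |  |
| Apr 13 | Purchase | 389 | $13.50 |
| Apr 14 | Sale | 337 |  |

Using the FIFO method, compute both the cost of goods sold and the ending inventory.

COGS = $17,079.25; ending inventory = $2,497.50

Apr 4, 142 sold [FIFO — oldest first]: 124 @ $22.65 + 18 @ $20.85 = $3,183.90
Apr 12, 422 sold [FIFO — oldest first]: 209 @ $20.85 + 108 @ $19.25 + 94 @ $21.25 + 11 @ $18.80 = $8,640.95
Apr 14, 337 sold [FIFO — oldest first]: 133 @ $18.80 + 204 @ $13.50 = $5,254.40
Total COGS = $3,183.90 + $8,640.95 + $5,254.40 = $17,079.25
Ending inventory: 185 @ $13.50 = $2,497.50
Check: goods available $19,576.75 = COGS $17,079.25 + ending $2,497.50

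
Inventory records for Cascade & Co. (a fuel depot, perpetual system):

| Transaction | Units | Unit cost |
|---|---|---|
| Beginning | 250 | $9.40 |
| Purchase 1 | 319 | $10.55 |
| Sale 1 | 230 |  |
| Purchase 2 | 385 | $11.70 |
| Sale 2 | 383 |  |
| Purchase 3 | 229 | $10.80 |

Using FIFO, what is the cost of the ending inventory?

Ending inventory = $6,462.90

Sale 1 (230) [FIFO — oldest first]: 230 @ $9.40 = $2,162.00
Sale 2 (383) [FIFO — oldest first]: 20 @ $9.40 + 319 @ $10.55 + 44 @ $11.70 = $4,068.25
Total COGS = $2,162.00 + $4,068.25 = $6,230.25
Ending inventory: 341 @ $11.70 + 229 @ $10.80 = $6,462.90
Check: goods available $12,693.15 = COGS $6,230.25 + ending $6,462.90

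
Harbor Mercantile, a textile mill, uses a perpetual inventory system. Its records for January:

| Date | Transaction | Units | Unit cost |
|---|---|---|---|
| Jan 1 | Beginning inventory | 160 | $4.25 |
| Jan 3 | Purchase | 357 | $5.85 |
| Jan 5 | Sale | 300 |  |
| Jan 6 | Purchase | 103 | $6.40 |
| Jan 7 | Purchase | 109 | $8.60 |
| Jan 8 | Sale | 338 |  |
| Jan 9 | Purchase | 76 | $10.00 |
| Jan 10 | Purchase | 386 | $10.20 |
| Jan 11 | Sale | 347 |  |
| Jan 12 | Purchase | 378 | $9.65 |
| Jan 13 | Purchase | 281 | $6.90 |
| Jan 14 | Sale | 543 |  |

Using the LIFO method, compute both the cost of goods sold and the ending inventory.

Jan 5, 300 sold [LIFO — newest first]: 300 @ $5.85 = $1,755.00
Jan 8, 338 sold [LIFO — newest first]: 109 @ $8.60 + 103 @ $6.40 + 57 @ $5.85 + 69 @ $4.25 = $2,223.30
Jan 11, 347 sold [LIFO — newest first]: 347 @ $10.20 = $3,539.40
Jan 14, 543 sold [LIFO — newest first]: 281 @ $6.90 + 262 @ $9.65 = $4,467.20
Total COGS = $1,755.00 + $2,223.30 + $3,539.40 + $4,467.20 = $11,984.90
Ending inventory: 91 @ $4.25 + 76 @ $10.00 + 39 @ $10.20 + 116 @ $9.65 = $2,663.95

COGS = $11,984.90; ending inventory = $2,663.95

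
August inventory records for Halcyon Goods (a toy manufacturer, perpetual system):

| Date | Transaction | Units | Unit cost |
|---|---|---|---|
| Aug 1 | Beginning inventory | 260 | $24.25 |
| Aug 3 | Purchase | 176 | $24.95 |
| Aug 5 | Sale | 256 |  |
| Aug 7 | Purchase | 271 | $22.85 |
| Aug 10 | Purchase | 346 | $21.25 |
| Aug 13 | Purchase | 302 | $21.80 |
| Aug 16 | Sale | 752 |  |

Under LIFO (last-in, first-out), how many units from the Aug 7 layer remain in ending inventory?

Aug 5, 256 sold [LIFO — newest first]: 176 @ $24.95 + 80 @ $24.25 = $6,331.20
Aug 16, 752 sold [LIFO — newest first]: 302 @ $21.80 + 346 @ $21.25 + 104 @ $22.85 = $16,312.50
Total COGS = $6,331.20 + $16,312.50 = $22,643.70
Ending inventory: 180 @ $24.25 + 167 @ $22.85 = $8,180.95
Check: goods available $30,824.65 = COGS $22,643.70 + ending $8,180.95

167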